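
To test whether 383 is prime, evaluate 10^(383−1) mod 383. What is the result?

10^1 ≡ 10 (mod 383)
10^2 ≡ 10^2 = 100 ≡ 100 (mod 383)
10^4 ≡ 100^2 = 10000 ≡ 42 (mod 383)
10^8 ≡ 42^2 = 1764 ≡ 232 (mod 383)
10^16 ≡ 232^2 = 53824 ≡ 204 (mod 383)
10^32 ≡ 204^2 = 41616 ≡ 252 (mod 383)
10^64 ≡ 252^2 = 63504 ≡ 309 (mod 383)
10^128 ≡ 309^2 = 95481 ≡ 114 (mod 383)
10^256 ≡ 114^2 = 12996 ≡ 357 (mod 383)
382 = 256 + 64 + 32 + 16 + 8 + 4 + 2 in binary powers of 2.
So 10^382 ≡ 357 · 309 · 252 · 204 · 232 · 42 · 100 ≡ 1 (mod 383).
Since the result is 1, base 10 gives no evidence that 383 is composite.

1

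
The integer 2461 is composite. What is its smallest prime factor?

23

2461 is odd.
Digit sum 13, not divisible by 3.
Ends in 1: not divisible by 5.
7: 2461 = 7·351 + 4
11: 2461 = 11·223 + 8
13: 2461 = 13·189 + 4
17: 2461 = 17·144 + 13
19: 2461 = 19·129 + 10
23: 2461 = 23·107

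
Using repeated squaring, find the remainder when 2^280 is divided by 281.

2^1 ≡ 2 (mod 281)
2^2 ≡ 2^2 = 4 ≡ 4 (mod 281)
2^4 ≡ 4^2 = 16 ≡ 16 (mod 281)
2^8 ≡ 16^2 = 256 ≡ 256 (mod 281)
2^16 ≡ 256^2 = 65536 ≡ 63 (mod 281)
2^32 ≡ 63^2 = 3969 ≡ 35 (mod 281)
2^64 ≡ 35^2 = 1225 ≡ 101 (mod 281)
2^128 ≡ 101^2 = 10201 ≡ 85 (mod 281)
2^256 ≡ 85^2 = 7225 ≡ 200 (mod 281)
280 = 256 + 16 + 8 in binary powers of 2.
So 2^280 ≡ 200 · 63 · 256 ≡ 1 (mod 281).
Since the result is 1, base 2 gives no evidence that 281 is composite.

1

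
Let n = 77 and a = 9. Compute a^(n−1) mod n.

9^1 ≡ 9 (mod 77)
9^2 ≡ 9^2 = 81 ≡ 4 (mod 77)
9^4 ≡ 4^2 = 16 ≡ 16 (mod 77)
9^8 ≡ 16^2 = 256 ≡ 25 (mod 77)
9^16 ≡ 25^2 = 625 ≡ 9 (mod 77)
9^32 ≡ 9^2 = 81 ≡ 4 (mod 77)
9^64 ≡ 4^2 = 16 ≡ 16 (mod 77)
76 = 64 + 8 + 4 in binary powers of 2.
So 9^76 ≡ 16 · 25 · 16 ≡ 9 (mod 77).
Since 9 ≠ 1, base 9 is a Fermat witness: 77 is composite.

9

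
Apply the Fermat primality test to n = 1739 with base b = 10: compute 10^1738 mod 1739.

10^1 ≡ 10 (mod 1739)
10^2 ≡ 10^2 = 100 ≡ 100 (mod 1739)
10^4 ≡ 100^2 = 10000 ≡ 1305 (mod 1739)
10^8 ≡ 1305^2 = 1703025 ≡ 544 (mod 1739)
10^16 ≡ 544^2 = 295936 ≡ 306 (mod 1739)
10^32 ≡ 306^2 = 93636 ≡ 1469 (mod 1739)
10^64 ≡ 1469^2 = 2157961 ≡ 1601 (mod 1739)
10^128 ≡ 1601^2 = 2563201 ≡ 1654 (mod 1739)
10^256 ≡ 1654^2 = 2735716 ≡ 269 (mod 1739)
10^512 ≡ 269^2 = 72361 ≡ 1062 (mod 1739)
10^1024 ≡ 1062^2 = 1127844 ≡ 972 (mod 1739)
1738 = 1024 + 512 + 128 + 64 + 8 + 2 in binary powers of 2.
So 10^1738 ≡ 972 · 1062 · 1654 · 1601 · 544 · 100 ≡ 1231 (mod 1739).
Since 1231 ≠ 1, base 10 is a Fermat witness: 1739 is composite.

1231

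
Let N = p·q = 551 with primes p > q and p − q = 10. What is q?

19

Since p = q + 10, we have 551 = q(q + 10), so q² + 10q − 551 = 0.
Discriminant: 10² + 4·551 = 100 + 2204 = 2304; √2304 = 48.
q = (−10 + 48)/2 = 19, and p = q + 10 = 29.
Check: 19 · 29 = 551.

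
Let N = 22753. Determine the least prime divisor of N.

22753 is odd.
Digit sum 19, not divisible by 3.
Ends in 3: not divisible by 5.
7: 22753 = 7·3250 + 3
11: 22753 = 11·2068 + 5
13: 22753 = 13·1750 + 3
17: 22753 = 17·1338 + 7
19: 22753 = 19·1197 + 10
23: 22753 = 23·989 + 6
29: 22753 = 29·784 + 17
31: 22753 = 31·733 + 30
37: 22753 = 37·614 + 35
41: 22753 = 41·554 + 39
43: 22753 = 43·529 + 6
47: 22753 = 47·484 + 5
53: 22753 = 53·429 + 16
59: 22753 = 59·385 + 38
61: 22753 = 61·373

61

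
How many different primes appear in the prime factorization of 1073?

2

1073 = 29 · 37
1073 = 29 · 37, which has 2 distinct prime factors.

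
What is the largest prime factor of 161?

23

161 = 7 · 23
23 is prime.
So 161 = 7 · 23; the largest prime factor is 23.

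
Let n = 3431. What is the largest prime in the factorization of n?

73

3431 = 47 · 73
73 is prime.
So 3431 = 47 · 73; the largest prime factor is 73.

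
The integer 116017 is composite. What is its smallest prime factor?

11

116017 is odd.
Digit sum 16, not divisible by 3.
Ends in 7: not divisible by 5.
7: 116017 = 7·16573 + 6
11: 116017 = 11·10547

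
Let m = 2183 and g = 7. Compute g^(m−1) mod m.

7^1 ≡ 7 (mod 2183)
7^2 ≡ 7^2 = 49 ≡ 49 (mod 2183)
7^4 ≡ 49^2 = 2401 ≡ 218 (mod 2183)
7^8 ≡ 218^2 = 47524 ≡ 1681 (mod 2183)
7^16 ≡ 1681^2 = 2825761 ≡ 959 (mod 2183)
7^32 ≡ 959^2 = 919681 ≡ 638 (mod 2183)
7^64 ≡ 638^2 = 407044 ≡ 1006 (mod 2183)
7^128 ≡ 1006^2 = 1012036 ≡ 1307 (mod 2183)
7^256 ≡ 1307^2 = 1708249 ≡ 1143 (mod 2183)
7^512 ≡ 1143^2 = 1306449 ≡ 1015 (mod 2183)
7^1024 ≡ 1015^2 = 1030225 ≡ 2032 (mod 2183)
7^2048 ≡ 2032^2 = 4129024 ≡ 971 (mod 2183)
2182 = 2048 + 128 + 4 + 2 in binary powers of 2.
So 7^2182 ≡ 971 · 1307 · 218 · 49 ≡ 847 (mod 2183).
Since 847 ≠ 1, base 7 is a Fermat witness: 2183 is composite.

847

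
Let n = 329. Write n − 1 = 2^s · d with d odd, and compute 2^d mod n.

329 − 1 = 328 = 2^3 · 41, so d = 41.
2^1 ≡ 2 (mod 329)
2^2 ≡ 2^2 = 4 ≡ 4 (mod 329)
2^4 ≡ 4^2 = 16 ≡ 16 (mod 329)
2^8 ≡ 16^2 = 256 ≡ 256 (mod 329)
2^16 ≡ 256^2 = 65536 ≡ 65 (mod 329)
2^32 ≡ 65^2 = 4225 ≡ 277 (mod 329)
41 = 32 + 8 + 1 in binary powers of 2.
So 2^41 ≡ 277 · 256 · 2 ≡ 25 (mod 329).
Squaring chain: 25 → 296 → 102; never reaches −1, so base 2 is a Miller–Rabin witness that 329 is composite.

25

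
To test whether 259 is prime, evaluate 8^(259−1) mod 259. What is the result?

8^1 ≡ 8 (mod 259)
8^2 ≡ 8^2 = 64 ≡ 64 (mod 259)
8^4 ≡ 64^2 = 4096 ≡ 211 (mod 259)
8^8 ≡ 211^2 = 44521 ≡ 232 (mod 259)
8^16 ≡ 232^2 = 53824 ≡ 211 (mod 259)
8^32 ≡ 211^2 = 44521 ≡ 232 (mod 259)
8^64 ≡ 232^2 = 53824 ≡ 211 (mod 259)
8^128 ≡ 211^2 = 44521 ≡ 232 (mod 259)
8^256 ≡ 232^2 = 53824 ≡ 211 (mod 259)
258 = 256 + 2 in binary powers of 2.
So 8^258 ≡ 211 · 64 ≡ 36 (mod 259).
Since 36 ≠ 1, base 8 is a Fermat witness: 259 is composite.

36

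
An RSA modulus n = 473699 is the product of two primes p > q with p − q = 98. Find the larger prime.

739

Since p = q + 98, we have 473699 = q(q + 98), so q² + 98q − 473699 = 0.
Discriminant: 98² + 4·473699 = 9604 + 1894796 = 1904400; √1904400 = 1380.
q = (−98 + 1380)/2 = 641, and p = q + 98 = 739.
Check: 641 · 739 = 473699.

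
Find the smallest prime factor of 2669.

2669 is odd.
Digit sum 23, not divisible by 3.
Ends in 9: not divisible by 5.
7: 2669 = 7·381 + 2
11: 2669 = 11·242 + 7
13: 2669 = 13·205 + 4
17: 2669 = 17·157

17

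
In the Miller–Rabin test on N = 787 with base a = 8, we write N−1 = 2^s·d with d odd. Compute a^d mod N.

787 − 1 = 786 = 2^1 · 393, so d = 393.
8^1 ≡ 8 (mod 787)
8^2 ≡ 8^2 = 64 ≡ 64 (mod 787)
8^4 ≡ 64^2 = 4096 ≡ 161 (mod 787)
8^8 ≡ 161^2 = 25921 ≡ 737 (mod 787)
8^16 ≡ 737^2 = 543169 ≡ 139 (mod 787)
8^32 ≡ 139^2 = 19321 ≡ 433 (mod 787)
8^64 ≡ 433^2 = 187489 ≡ 183 (mod 787)
8^128 ≡ 183^2 = 33489 ≡ 435 (mod 787)
8^256 ≡ 435^2 = 189225 ≡ 345 (mod 787)
393 = 256 + 128 + 8 + 1 in binary powers of 2.
So 8^393 ≡ 345 · 435 · 737 · 8 ≡ 786 (mod 787).
Since 8^d ≡ 786 (mod 787), base 8 does not prove 787 composite.

786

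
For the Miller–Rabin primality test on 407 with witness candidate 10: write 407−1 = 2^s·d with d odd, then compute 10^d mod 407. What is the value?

407 − 1 = 406 = 2^1 · 203, so d = 203.
10^1 ≡ 10 (mod 407)
10^2 ≡ 10^2 = 100 ≡ 100 (mod 407)
10^4 ≡ 100^2 = 10000 ≡ 232 (mod 407)
10^8 ≡ 232^2 = 53824 ≡ 100 (mod 407)
10^16 ≡ 100^2 = 10000 ≡ 232 (mod 407)
10^32 ≡ 232^2 = 53824 ≡ 100 (mod 407)
10^64 ≡ 100^2 = 10000 ≡ 232 (mod 407)
10^128 ≡ 232^2 = 53824 ≡ 100 (mod 407)
203 = 128 + 64 + 8 + 2 + 1 in binary powers of 2.
So 10^203 ≡ 100 · 232 · 100 · 100 · 10 ≡ 285 (mod 407).
Squaring chain: 285; never reaches −1, so base 10 is a Miller–Rabin witness that 407 is composite.

285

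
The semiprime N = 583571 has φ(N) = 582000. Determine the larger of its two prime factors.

φ(n) = (p−1)(q−1) = n − (p+q) + 1, so p + q = 583571 − 582000 + 1 = 1572.
p and q are the roots of t² − 1572t + 583571 = 0.
Discriminant: 1572² − 4·583571 = 2471184 − 2334284 = 136900; √136900 = 370.
q = (1572 − 370)/2 = 601, p = (1572 + 370)/2 = 971.
Check: 601 · 971 = 583571.

971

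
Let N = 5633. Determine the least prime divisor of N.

5633 is odd.
Digit sum 17, not divisible by 3.
Ends in 3: not divisible by 5.
7: 5633 = 7·804 + 5
11: 5633 = 11·512 + 1
13: 5633 = 13·433 + 4
17: 5633 = 17·331 + 6
19: 5633 = 19·296 + 9
23: 5633 = 23·244 + 21
29: 5633 = 29·194 + 7
31: 5633 = 31·181 + 22
37: 5633 = 37·152 + 9
41: 5633 = 41·137 + 16
43: 5633 = 43·131

43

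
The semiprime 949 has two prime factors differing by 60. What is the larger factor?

Since p = q + 60, we have 949 = q(q + 60), so q² + 60q − 949 = 0.
Discriminant: 60² + 4·949 = 3600 + 3796 = 7396; √7396 = 86.
q = (−60 + 86)/2 = 13, and p = q + 60 = 73.
Check: 13 · 73 = 949.

73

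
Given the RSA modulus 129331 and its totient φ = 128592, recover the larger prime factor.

457

φ(n) = (p−1)(q−1) = n − (p+q) + 1, so p + q = 129331 − 128592 + 1 = 740.
p and q are the roots of t² − 740t + 129331 = 0.
Discriminant: 740² − 4·129331 = 547600 − 517324 = 30276; √30276 = 174.
q = (740 − 174)/2 = 283, p = (740 + 174)/2 = 457.
Check: 283 · 457 = 129331.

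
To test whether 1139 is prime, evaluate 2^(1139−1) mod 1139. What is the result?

2^1 ≡ 2 (mod 1139)
2^2 ≡ 2^2 = 4 ≡ 4 (mod 1139)
2^4 ≡ 4^2 = 16 ≡ 16 (mod 1139)
2^8 ≡ 16^2 = 256 ≡ 256 (mod 1139)
2^16 ≡ 256^2 = 65536 ≡ 613 (mod 1139)
2^32 ≡ 613^2 = 375769 ≡ 1038 (mod 1139)
2^64 ≡ 1038^2 = 1077444 ≡ 1089 (mod 1139)
2^128 ≡ 1089^2 = 1185921 ≡ 222 (mod 1139)
2^256 ≡ 222^2 = 49284 ≡ 307 (mod 1139)
2^512 ≡ 307^2 = 94249 ≡ 851 (mod 1139)
2^1024 ≡ 851^2 = 724201 ≡ 936 (mod 1139)
1138 = 1024 + 64 + 32 + 16 + 2 in binary powers of 2.
So 2^1138 ≡ 936 · 1089 · 1038 · 613 · 4 ≡ 412 (mod 1139).
Since 412 ≠ 1, base 2 is a Fermat witness: 1139 is composite.

412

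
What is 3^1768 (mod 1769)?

400

3^1 ≡ 3 (mod 1769)
3^2 ≡ 3^2 = 9 ≡ 9 (mod 1769)
3^4 ≡ 9^2 = 81 ≡ 81 (mod 1769)
3^8 ≡ 81^2 = 6561 ≡ 1254 (mod 1769)
3^16 ≡ 1254^2 = 1572516 ≡ 1644 (mod 1769)
3^32 ≡ 1644^2 = 2702736 ≡ 1473 (mod 1769)
3^64 ≡ 1473^2 = 2169729 ≡ 935 (mod 1769)
3^128 ≡ 935^2 = 874225 ≡ 339 (mod 1769)
3^256 ≡ 339^2 = 114921 ≡ 1705 (mod 1769)
3^512 ≡ 1705^2 = 2907025 ≡ 558 (mod 1769)
3^1024 ≡ 558^2 = 311364 ≡ 20 (mod 1769)
1768 = 1024 + 512 + 128 + 64 + 32 + 8 in binary powers of 2.
So 3^1768 ≡ 20 · 558 · 339 · 935 · 1473 · 1254 ≡ 400 (mod 1769).
Since 400 ≠ 1, base 3 is a Fermat witness: 1769 is composite.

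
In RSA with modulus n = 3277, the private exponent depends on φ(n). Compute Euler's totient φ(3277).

3136

Factor: 3277 = 29 · 113.
φ(3277) = (29−1) · (113−1) = 28 · 112 = 3136.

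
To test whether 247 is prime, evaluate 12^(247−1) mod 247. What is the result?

12^1 ≡ 12 (mod 247)
12^2 ≡ 12^2 = 144 ≡ 144 (mod 247)
12^4 ≡ 144^2 = 20736 ≡ 235 (mod 247)
12^8 ≡ 235^2 = 55225 ≡ 144 (mod 247)
12^16 ≡ 144^2 = 20736 ≡ 235 (mod 247)
12^32 ≡ 235^2 = 55225 ≡ 144 (mod 247)
12^64 ≡ 144^2 = 20736 ≡ 235 (mod 247)
12^128 ≡ 235^2 = 55225 ≡ 144 (mod 247)
246 = 128 + 64 + 32 + 16 + 4 + 2 in binary powers of 2.
So 12^246 ≡ 144 · 235 · 144 · 235 · 235 · 144 ≡ 1 (mod 247).
Since the result is 1, base 12 gives no evidence that 247 is composite.

1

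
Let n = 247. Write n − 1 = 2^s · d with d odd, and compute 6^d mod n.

125

247 − 1 = 246 = 2^1 · 123, so d = 123.
6^1 ≡ 6 (mod 247)
6^2 ≡ 6^2 = 36 ≡ 36 (mod 247)
6^4 ≡ 36^2 = 1296 ≡ 61 (mod 247)
6^8 ≡ 61^2 = 3721 ≡ 16 (mod 247)
6^16 ≡ 16^2 = 256 ≡ 9 (mod 247)
6^32 ≡ 9^2 = 81 ≡ 81 (mod 247)
6^64 ≡ 81^2 = 6561 ≡ 139 (mod 247)
123 = 64 + 32 + 16 + 8 + 2 + 1 in binary powers of 2.
So 6^123 ≡ 139 · 81 · 9 · 16 · 36 · 6 ≡ 125 (mod 247).
Squaring chain: 125; never reaches −1, so base 6 is a Miller–Rabin witness that 247 is composite.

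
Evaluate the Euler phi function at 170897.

Factor: 170897 = 29 · 71 · 83.
φ(170897) = (29−1) · (71−1) · (83−1) = 28 · 70 · 82 = 160720.

160720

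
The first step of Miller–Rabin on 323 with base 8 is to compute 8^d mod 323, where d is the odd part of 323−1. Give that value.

323 − 1 = 322 = 2^1 · 161, so d = 161.
8^1 ≡ 8 (mod 323)
8^2 ≡ 8^2 = 64 ≡ 64 (mod 323)
8^4 ≡ 64^2 = 4096 ≡ 220 (mod 323)
8^8 ≡ 220^2 = 48400 ≡ 273 (mod 323)
8^16 ≡ 273^2 = 74529 ≡ 239 (mod 323)
8^32 ≡ 239^2 = 57121 ≡ 273 (mod 323)
8^64 ≡ 273^2 = 74529 ≡ 239 (mod 323)
8^128 ≡ 239^2 = 57121 ≡ 273 (mod 323)
161 = 128 + 32 + 1 in binary powers of 2.
So 8^161 ≡ 273 · 273 · 8 ≡ 297 (mod 323).
Squaring chain: 297; never reaches −1, so base 8 is a Miller–Rabin witness that 323 is composite.

297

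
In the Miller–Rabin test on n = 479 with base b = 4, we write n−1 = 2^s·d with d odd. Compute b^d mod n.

479 − 1 = 478 = 2^1 · 239, so d = 239.
4^1 ≡ 4 (mod 479)
4^2 ≡ 4^2 = 16 ≡ 16 (mod 479)
4^4 ≡ 16^2 = 256 ≡ 256 (mod 479)
4^8 ≡ 256^2 = 65536 ≡ 392 (mod 479)
4^16 ≡ 392^2 = 153664 ≡ 384 (mod 479)
4^32 ≡ 384^2 = 147456 ≡ 403 (mod 479)
4^64 ≡ 403^2 = 162409 ≡ 28 (mod 479)
4^128 ≡ 28^2 = 784 ≡ 305 (mod 479)
239 = 128 + 64 + 32 + 8 + 4 + 2 + 1 in binary powers of 2.
So 4^239 ≡ 305 · 28 · 403 · 392 · 256 · 16 · 4 ≡ 1 (mod 479).
Since 4^d ≡ 1 (mod 479), base 4 does not prove 479 composite.

1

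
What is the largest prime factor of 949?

73

949 = 13 · 73
73 is prime.
So 949 = 13 · 73; the largest prime factor is 73.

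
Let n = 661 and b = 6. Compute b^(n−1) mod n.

1

6^1 ≡ 6 (mod 661)
6^2 ≡ 6^2 = 36 ≡ 36 (mod 661)
6^4 ≡ 36^2 = 1296 ≡ 635 (mod 661)
6^8 ≡ 635^2 = 403225 ≡ 15 (mod 661)
6^16 ≡ 15^2 = 225 ≡ 225 (mod 661)
6^32 ≡ 225^2 = 50625 ≡ 389 (mod 661)
6^64 ≡ 389^2 = 151321 ≡ 613 (mod 661)
6^128 ≡ 613^2 = 375769 ≡ 321 (mod 661)
6^256 ≡ 321^2 = 103041 ≡ 586 (mod 661)
6^512 ≡ 586^2 = 343396 ≡ 337 (mod 661)
660 = 512 + 128 + 16 + 4 in binary powers of 2.
So 6^660 ≡ 337 · 321 · 225 · 635 ≡ 1 (mod 661).
Since the result is 1, base 6 gives no evidence that 661 is composite.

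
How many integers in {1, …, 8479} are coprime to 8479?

8280

Factor: 8479 = 61 · 139.
φ(8479) = (61−1) · (139−1) = 60 · 138 = 8280.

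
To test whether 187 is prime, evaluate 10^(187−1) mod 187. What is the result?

10^1 ≡ 10 (mod 187)
10^2 ≡ 10^2 = 100 ≡ 100 (mod 187)
10^4 ≡ 100^2 = 10000 ≡ 89 (mod 187)
10^8 ≡ 89^2 = 7921 ≡ 67 (mod 187)
10^16 ≡ 67^2 = 4489 ≡ 1 (mod 187)
10^32 ≡ 1^2 = 1 ≡ 1 (mod 187)
10^64 ≡ 1^2 = 1 ≡ 1 (mod 187)
10^128 ≡ 1^2 = 1 ≡ 1 (mod 187)
186 = 128 + 32 + 16 + 8 + 2 in binary powers of 2.
So 10^186 ≡ 1 · 1 · 1 · 67 · 100 ≡ 155 (mod 187).
Since 155 ≠ 1, base 10 is a Fermat witness: 187 is composite.

155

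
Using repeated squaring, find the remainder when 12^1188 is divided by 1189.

146

12^1 ≡ 12 (mod 1189)
12^2 ≡ 12^2 = 144 ≡ 144 (mod 1189)
12^4 ≡ 144^2 = 20736 ≡ 523 (mod 1189)
12^8 ≡ 523^2 = 273529 ≡ 59 (mod 1189)
12^16 ≡ 59^2 = 3481 ≡ 1103 (mod 1189)
12^32 ≡ 1103^2 = 1216609 ≡ 262 (mod 1189)
12^64 ≡ 262^2 = 68644 ≡ 871 (mod 1189)
12^128 ≡ 871^2 = 758641 ≡ 59 (mod 1189)
12^256 ≡ 59^2 = 3481 ≡ 1103 (mod 1189)
12^512 ≡ 1103^2 = 1216609 ≡ 262 (mod 1189)
12^1024 ≡ 262^2 = 68644 ≡ 871 (mod 1189)
1188 = 1024 + 128 + 32 + 4 in binary powers of 2.
So 12^1188 ≡ 871 · 59 · 262 · 523 ≡ 146 (mod 1189).
Since 146 ≠ 1, base 12 is a Fermat witness: 1189 is composite.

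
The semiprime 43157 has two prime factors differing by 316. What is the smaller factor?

103

Since p = q + 316, we have 43157 = q(q + 316), so q² + 316q − 43157 = 0.
Discriminant: 316² + 4·43157 = 99856 + 172628 = 272484; √272484 = 522.
q = (−316 + 522)/2 = 103, and p = q + 316 = 419.
Check: 103 · 419 = 43157.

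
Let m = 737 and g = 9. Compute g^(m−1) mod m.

9^1 ≡ 9 (mod 737)
9^2 ≡ 9^2 = 81 ≡ 81 (mod 737)
9^4 ≡ 81^2 = 6561 ≡ 665 (mod 737)
9^8 ≡ 665^2 = 442225 ≡ 25 (mod 737)
9^16 ≡ 25^2 = 625 ≡ 625 (mod 737)
9^32 ≡ 625^2 = 390625 ≡ 15 (mod 737)
9^64 ≡ 15^2 = 225 ≡ 225 (mod 737)
9^128 ≡ 225^2 = 50625 ≡ 509 (mod 737)
9^256 ≡ 509^2 = 259081 ≡ 394 (mod 737)
9^512 ≡ 394^2 = 155236 ≡ 466 (mod 737)
736 = 512 + 128 + 64 + 32 in binary powers of 2.
So 9^736 ≡ 466 · 509 · 225 · 15 ≡ 350 (mod 737).
Since 350 ≠ 1, base 9 is a Fermat witness: 737 is composite.

350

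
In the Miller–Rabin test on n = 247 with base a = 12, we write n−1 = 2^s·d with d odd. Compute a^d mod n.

247 − 1 = 246 = 2^1 · 123, so d = 123.
12^1 ≡ 12 (mod 247)
12^2 ≡ 12^2 = 144 ≡ 144 (mod 247)
12^4 ≡ 144^2 = 20736 ≡ 235 (mod 247)
12^8 ≡ 235^2 = 55225 ≡ 144 (mod 247)
12^16 ≡ 144^2 = 20736 ≡ 235 (mod 247)
12^32 ≡ 235^2 = 55225 ≡ 144 (mod 247)
12^64 ≡ 144^2 = 20736 ≡ 235 (mod 247)
123 = 64 + 32 + 16 + 8 + 2 + 1 in binary powers of 2.
So 12^123 ≡ 235 · 144 · 235 · 144 · 144 · 12 ≡ 246 (mod 247).
Since 12^d ≡ 246 (mod 247), base 12 does not prove 247 composite.

246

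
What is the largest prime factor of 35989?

35989 = 17 · 2117
2117 = 29 · 73
73 is prime.
So 35989 = 17 · 29 · 73; the largest prime factor is 73.

73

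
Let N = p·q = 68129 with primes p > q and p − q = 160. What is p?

353

Since p = q + 160, we have 68129 = q(q + 160), so q² + 160q − 68129 = 0.
Discriminant: 160² + 4·68129 = 25600 + 272516 = 298116; √298116 = 546.
q = (−160 + 546)/2 = 193, and p = q + 160 = 353.
Check: 193 · 353 = 68129.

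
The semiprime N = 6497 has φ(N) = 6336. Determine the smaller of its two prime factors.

φ(n) = (p−1)(q−1) = n − (p+q) + 1, so p + q = 6497 − 6336 + 1 = 162.
p and q are the roots of t² − 162t + 6497 = 0.
Discriminant: 162² − 4·6497 = 26244 − 25988 = 256; √256 = 16.
q = (162 − 16)/2 = 73, p = (162 + 16)/2 = 89.
Check: 73 · 89 = 6497.

73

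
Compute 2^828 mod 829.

1

2^1 ≡ 2 (mod 829)
2^2 ≡ 2^2 = 4 ≡ 4 (mod 829)
2^4 ≡ 4^2 = 16 ≡ 16 (mod 829)
2^8 ≡ 16^2 = 256 ≡ 256 (mod 829)
2^16 ≡ 256^2 = 65536 ≡ 45 (mod 829)
2^32 ≡ 45^2 = 2025 ≡ 367 (mod 829)
2^64 ≡ 367^2 = 134689 ≡ 391 (mod 829)
2^128 ≡ 391^2 = 152881 ≡ 345 (mod 829)
2^256 ≡ 345^2 = 119025 ≡ 478 (mod 829)
2^512 ≡ 478^2 = 228484 ≡ 509 (mod 829)
828 = 512 + 256 + 32 + 16 + 8 + 4 in binary powers of 2.
So 2^828 ≡ 509 · 478 · 367 · 45 · 256 · 16 ≡ 1 (mod 829).
Since the result is 1, base 2 gives no evidence that 829 is composite.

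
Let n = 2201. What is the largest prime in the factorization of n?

2201 = 31 · 71
71 is prime.
So 2201 = 31 · 71; the largest prime factor is 71.

71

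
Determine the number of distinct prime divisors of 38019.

38019 = 3 · 12673
12673 = 19 · 667
667 = 23 · 29
38019 = 3 · 19 · 23 · 29, which has 4 distinct prime factors.

4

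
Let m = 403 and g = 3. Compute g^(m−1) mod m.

3^1 ≡ 3 (mod 403)
3^2 ≡ 3^2 = 9 ≡ 9 (mod 403)
3^4 ≡ 9^2 = 81 ≡ 81 (mod 403)
3^8 ≡ 81^2 = 6561 ≡ 113 (mod 403)
3^16 ≡ 113^2 = 12769 ≡ 276 (mod 403)
3^32 ≡ 276^2 = 76176 ≡ 9 (mod 403)
3^64 ≡ 9^2 = 81 ≡ 81 (mod 403)
3^128 ≡ 81^2 = 6561 ≡ 113 (mod 403)
3^256 ≡ 113^2 = 12769 ≡ 276 (mod 403)
402 = 256 + 128 + 16 + 2 in binary powers of 2.
So 3^402 ≡ 276 · 113 · 276 · 9 ≡ 287 (mod 403).
Since 287 ≠ 1, base 3 is a Fermat witness: 403 is composite.

287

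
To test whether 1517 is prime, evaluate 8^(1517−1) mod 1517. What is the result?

174

8^1 ≡ 8 (mod 1517)
8^2 ≡ 8^2 = 64 ≡ 64 (mod 1517)
8^4 ≡ 64^2 = 4096 ≡ 1062 (mod 1517)
8^8 ≡ 1062^2 = 1127844 ≡ 713 (mod 1517)
8^16 ≡ 713^2 = 508369 ≡ 174 (mod 1517)
8^32 ≡ 174^2 = 30276 ≡ 1453 (mod 1517)
8^64 ≡ 1453^2 = 2111209 ≡ 1062 (mod 1517)
8^128 ≡ 1062^2 = 1127844 ≡ 713 (mod 1517)
8^256 ≡ 713^2 = 508369 ≡ 174 (mod 1517)
8^512 ≡ 174^2 = 30276 ≡ 1453 (mod 1517)
8^1024 ≡ 1453^2 = 2111209 ≡ 1062 (mod 1517)
1516 = 1024 + 256 + 128 + 64 + 32 + 8 + 4 in binary powers of 2.
So 8^1516 ≡ 1062 · 174 · 713 · 1062 · 1453 · 713 · 1062 ≡ 174 (mod 1517).
Since 174 ≠ 1, base 8 is a Fermat witness: 1517 is composite.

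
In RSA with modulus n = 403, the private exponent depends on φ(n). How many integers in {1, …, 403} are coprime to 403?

360

Factor: 403 = 13 · 31.
φ(403) = (13−1) · (31−1) = 12 · 30 = 360.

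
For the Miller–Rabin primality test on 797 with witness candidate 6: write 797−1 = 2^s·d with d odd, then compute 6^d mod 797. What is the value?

1

797 − 1 = 796 = 2^2 · 199, so d = 199.
6^1 ≡ 6 (mod 797)
6^2 ≡ 6^2 = 36 ≡ 36 (mod 797)
6^4 ≡ 36^2 = 1296 ≡ 499 (mod 797)
6^8 ≡ 499^2 = 249001 ≡ 337 (mod 797)
6^16 ≡ 337^2 = 113569 ≡ 395 (mod 797)
6^32 ≡ 395^2 = 156025 ≡ 610 (mod 797)
6^64 ≡ 610^2 = 372100 ≡ 698 (mod 797)
6^128 ≡ 698^2 = 487204 ≡ 237 (mod 797)
199 = 128 + 64 + 4 + 2 + 1 in binary powers of 2.
So 6^199 ≡ 237 · 698 · 499 · 36 · 6 ≡ 1 (mod 797).
Since 6^d ≡ 1 (mod 797), base 6 does not prove 797 composite.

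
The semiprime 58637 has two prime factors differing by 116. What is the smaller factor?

191

Since p = q + 116, we have 58637 = q(q + 116), so q² + 116q − 58637 = 0.
Discriminant: 116² + 4·58637 = 13456 + 234548 = 248004; √248004 = 498.
q = (−116 + 498)/2 = 191, and p = q + 116 = 307.
Check: 191 · 307 = 58637.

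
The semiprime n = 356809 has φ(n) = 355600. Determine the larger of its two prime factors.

701

φ(n) = (p−1)(q−1) = n − (p+q) + 1, so p + q = 356809 − 355600 + 1 = 1210.
p and q are the roots of t² − 1210t + 356809 = 0.
Discriminant: 1210² − 4·356809 = 1464100 − 1427236 = 36864; √36864 = 192.
q = (1210 − 192)/2 = 509, p = (1210 + 192)/2 = 701.
Check: 509 · 701 = 356809.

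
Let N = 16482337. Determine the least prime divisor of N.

97

16482337 is odd.
Digit sum 34, not divisible by 3.
Ends in 7: not divisible by 5.
7: 16482337 = 7·2354619 + 4
11: 16482337 = 11·1498394 + 3
13: 16482337 = 13·1267872 + 1
17: 16482337 = 17·969549 + 4
19: 16482337 = 19·867491 + 8
23: 16482337 = 23·716623 + 8
29: 16482337 = 29·568356 + 13
31: 16482337 = 31·531688 + 9
37: 16482337 = 37·445468 + 21
41: 16482337 = 41·402008 + 9
43: 16482337 = 43·383310 + 7
47: 16482337 = 47·350688 + 1
53: 16482337 = 53·310987 + 26
59: 16482337 = 59·279361 + 38
61: 16482337 = 61·270202 + 15
67: 16482337 = 67·246005 + 2
71: 16482337 = 71·232145 + 42
73: 16482337 = 73·225785 + 32
79: 16482337 = 79·208637 + 14
83: 16482337 = 83·198582 + 31
89: 16482337 = 89·185194 + 71
97: 16482337 = 97·169921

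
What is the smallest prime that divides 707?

707 is odd.
Digit sum 14, not divisible by 3.
Ends in 7: not divisible by 5.
7: 707 = 7·101

7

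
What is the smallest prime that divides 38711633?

38711633 is odd.
Digit sum 32, not divisible by 3.
Ends in 3: not divisible by 5.
7: 38711633 = 7·5530233 + 2
11: 38711633 = 11·3519239 + 4
13: 38711633 = 13·2977817 + 12
17: 38711633 = 17·2277154 + 15
19: 38711633 = 19·2037454 + 7
23: 38711633 = 23·1683114 + 11
29: 38711633 = 29·1334883 + 26
31: 38711633 = 31·1248762 + 11
37: 38711633 = 37·1046260 + 13
41: 38711633 = 41·944186 + 7
43: 38711633 = 43·900270 + 23
47: 38711633 = 47·823651 + 36
53: 38711633 = 53·730408 + 9
59: 38711633 = 59·656129 + 22
61: 38711633 = 61·634616 + 57
67: 38711633 = 67·577785 + 38
71: 38711633 = 71·545234 + 19
73: 38711633 = 73·530296 + 25
79: 38711633 = 79·490020 + 53
83: 38711633 = 83·466405 + 18
89: 38711633 = 89·434962 + 15
97: 38711633 = 97·399089

97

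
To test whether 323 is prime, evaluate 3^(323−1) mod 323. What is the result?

264

3^1 ≡ 3 (mod 323)
3^2 ≡ 3^2 = 9 ≡ 9 (mod 323)
3^4 ≡ 9^2 = 81 ≡ 81 (mod 323)
3^8 ≡ 81^2 = 6561 ≡ 101 (mod 323)
3^16 ≡ 101^2 = 10201 ≡ 188 (mod 323)
3^32 ≡ 188^2 = 35344 ≡ 137 (mod 323)
3^64 ≡ 137^2 = 18769 ≡ 35 (mod 323)
3^128 ≡ 35^2 = 1225 ≡ 256 (mod 323)
3^256 ≡ 256^2 = 65536 ≡ 290 (mod 323)
322 = 256 + 64 + 2 in binary powers of 2.
So 3^322 ≡ 290 · 35 · 9 ≡ 264 (mod 323).
Since 264 ≠ 1, base 3 is a Fermat witness: 323 is composite.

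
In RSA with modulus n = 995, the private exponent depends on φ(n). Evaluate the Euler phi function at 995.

Factor: 995 = 5 · 199.
φ(995) = (5−1) · (199−1) = 4 · 198 = 792.

792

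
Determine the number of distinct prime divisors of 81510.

81510 = 2 · 40755
40755 = 3 · 13585
13585 = 5 · 2717
2717 = 11 · 247
247 = 13 · 19
81510 = 2 · 3 · 5 · 11 · 13 · 19, which has 6 distinct prime factors.

6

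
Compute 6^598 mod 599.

6^1 ≡ 6 (mod 599)
6^2 ≡ 6^2 = 36 ≡ 36 (mod 599)
6^4 ≡ 36^2 = 1296 ≡ 98 (mod 599)
6^8 ≡ 98^2 = 9604 ≡ 20 (mod 599)
6^16 ≡ 20^2 = 400 ≡ 400 (mod 599)
6^32 ≡ 400^2 = 160000 ≡ 67 (mod 599)
6^64 ≡ 67^2 = 4489 ≡ 296 (mod 599)
6^128 ≡ 296^2 = 87616 ≡ 162 (mod 599)
6^256 ≡ 162^2 = 26244 ≡ 487 (mod 599)
6^512 ≡ 487^2 = 237169 ≡ 564 (mod 599)
598 = 512 + 64 + 16 + 4 + 2 in binary powers of 2.
So 6^598 ≡ 564 · 296 · 400 · 98 · 36 ≡ 1 (mod 599).
Since the result is 1, base 6 gives no evidence that 599 is composite.

1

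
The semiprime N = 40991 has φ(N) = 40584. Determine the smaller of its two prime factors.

179

φ(n) = (p−1)(q−1) = n − (p+q) + 1, so p + q = 40991 − 40584 + 1 = 408.
p and q are the roots of t² − 408t + 40991 = 0.
Discriminant: 408² − 4·40991 = 166464 − 163964 = 2500; √2500 = 50.
q = (408 − 50)/2 = 179, p = (408 + 50)/2 = 229.
Check: 179 · 229 = 40991.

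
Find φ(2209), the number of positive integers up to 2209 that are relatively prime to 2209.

2162

Factor: 2209 = 47^2.
φ(2209) = 47^1·(47−1) = 2162.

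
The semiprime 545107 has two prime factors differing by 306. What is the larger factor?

907

Since p = q + 306, we have 545107 = q(q + 306), so q² + 306q − 545107 = 0.
Discriminant: 306² + 4·545107 = 93636 + 2180428 = 2274064; √2274064 = 1508.
q = (−306 + 1508)/2 = 601, and p = q + 306 = 907.
Check: 601 · 907 = 545107.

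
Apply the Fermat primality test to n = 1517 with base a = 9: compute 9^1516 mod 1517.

9^1 ≡ 9 (mod 1517)
9^2 ≡ 9^2 = 81 ≡ 81 (mod 1517)
9^4 ≡ 81^2 = 6561 ≡ 493 (mod 1517)
9^8 ≡ 493^2 = 243049 ≡ 329 (mod 1517)
9^16 ≡ 329^2 = 108241 ≡ 534 (mod 1517)
9^32 ≡ 534^2 = 285156 ≡ 1477 (mod 1517)
9^64 ≡ 1477^2 = 2181529 ≡ 83 (mod 1517)
9^128 ≡ 83^2 = 6889 ≡ 821 (mod 1517)
9^256 ≡ 821^2 = 674041 ≡ 493 (mod 1517)
9^512 ≡ 493^2 = 243049 ≡ 329 (mod 1517)
9^1024 ≡ 329^2 = 108241 ≡ 534 (mod 1517)
1516 = 1024 + 256 + 128 + 64 + 32 + 8 + 4 in binary powers of 2.
So 9^1516 ≡ 534 · 493 · 821 · 83 · 1477 · 329 · 493 ≡ 493 (mod 1517).
Since 493 ≠ 1, base 9 is a Fermat witness: 1517 is composite.

493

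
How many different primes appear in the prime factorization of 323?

323 = 17 · 19
323 = 17 · 19, which has 2 distinct prime factors.

2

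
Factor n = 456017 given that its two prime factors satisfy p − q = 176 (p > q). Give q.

593

Since p = q + 176, we have 456017 = q(q + 176), so q² + 176q − 456017 = 0.
Discriminant: 176² + 4·456017 = 30976 + 1824068 = 1855044; √1855044 = 1362.
q = (−176 + 1362)/2 = 593, and p = q + 176 = 769.
Check: 593 · 769 = 456017.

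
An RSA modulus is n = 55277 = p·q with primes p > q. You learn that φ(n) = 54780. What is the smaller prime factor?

167

φ(n) = (p−1)(q−1) = n − (p+q) + 1, so p + q = 55277 − 54780 + 1 = 498.
p and q are the roots of t² − 498t + 55277 = 0.
Discriminant: 498² − 4·55277 = 248004 − 221108 = 26896; √26896 = 164.
q = (498 − 164)/2 = 167, p = (498 + 164)/2 = 331.
Check: 167 · 331 = 55277.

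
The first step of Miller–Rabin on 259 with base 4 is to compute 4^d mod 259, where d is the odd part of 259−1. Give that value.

64

259 − 1 = 258 = 2^1 · 129, so d = 129.
4^1 ≡ 4 (mod 259)
4^2 ≡ 4^2 = 16 ≡ 16 (mod 259)
4^4 ≡ 16^2 = 256 ≡ 256 (mod 259)
4^8 ≡ 256^2 = 65536 ≡ 9 (mod 259)
4^16 ≡ 9^2 = 81 ≡ 81 (mod 259)
4^32 ≡ 81^2 = 6561 ≡ 86 (mod 259)
4^64 ≡ 86^2 = 7396 ≡ 144 (mod 259)
4^128 ≡ 144^2 = 20736 ≡ 16 (mod 259)
129 = 128 + 1 in binary powers of 2.
So 4^129 ≡ 16 · 4 ≡ 64 (mod 259).
Squaring chain: 64; never reaches −1, so base 4 is a Miller–Rabin witness that 259 is composite.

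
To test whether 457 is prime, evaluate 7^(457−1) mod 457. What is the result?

1

7^1 ≡ 7 (mod 457)
7^2 ≡ 7^2 = 49 ≡ 49 (mod 457)
7^4 ≡ 49^2 = 2401 ≡ 116 (mod 457)
7^8 ≡ 116^2 = 13456 ≡ 203 (mod 457)
7^16 ≡ 203^2 = 41209 ≡ 79 (mod 457)
7^32 ≡ 79^2 = 6241 ≡ 300 (mod 457)
7^64 ≡ 300^2 = 90000 ≡ 428 (mod 457)
7^128 ≡ 428^2 = 183184 ≡ 384 (mod 457)
7^256 ≡ 384^2 = 147456 ≡ 302 (mod 457)
456 = 256 + 128 + 64 + 8 in binary powers of 2.
So 7^456 ≡ 302 · 384 · 428 · 203 ≡ 1 (mod 457).
Since the result is 1, base 7 gives no evidence that 457 is composite.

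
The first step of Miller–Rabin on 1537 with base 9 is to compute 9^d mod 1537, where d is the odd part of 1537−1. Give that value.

729

1537 − 1 = 1536 = 2^9 · 3, so d = 3.
9^1 ≡ 9 (mod 1537)
9^2 ≡ 9^2 = 81 ≡ 81 (mod 1537)
3 = 2 + 1 in binary powers of 2.
So 9^3 ≡ 81 · 9 ≡ 729 (mod 1537).
Squaring chain: 729 → 1176 → 1213 → 460 → 1031 → 894 → 1533 → 16 → 256; never reaches −1, so base 9 is a Miller–Rabin witness that 1537 is composite.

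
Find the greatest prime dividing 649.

59

649 = 11 · 59
59 is prime.
So 649 = 11 · 59; the largest prime factor is 59.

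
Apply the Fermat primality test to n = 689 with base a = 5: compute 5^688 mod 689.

365

5^1 ≡ 5 (mod 689)
5^2 ≡ 5^2 = 25 ≡ 25 (mod 689)
5^4 ≡ 25^2 = 625 ≡ 625 (mod 689)
5^8 ≡ 625^2 = 390625 ≡ 651 (mod 689)
5^16 ≡ 651^2 = 423801 ≡ 66 (mod 689)
5^32 ≡ 66^2 = 4356 ≡ 222 (mod 689)
5^64 ≡ 222^2 = 49284 ≡ 365 (mod 689)
5^128 ≡ 365^2 = 133225 ≡ 248 (mod 689)
5^256 ≡ 248^2 = 61504 ≡ 183 (mod 689)
5^512 ≡ 183^2 = 33489 ≡ 417 (mod 689)
688 = 512 + 128 + 32 + 16 in binary powers of 2.
So 5^688 ≡ 417 · 248 · 222 · 66 ≡ 365 (mod 689).
Since 365 ≠ 1, base 5 is a Fermat witness: 689 is composite.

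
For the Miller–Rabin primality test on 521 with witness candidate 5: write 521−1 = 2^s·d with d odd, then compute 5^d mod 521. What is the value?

521 − 1 = 520 = 2^3 · 65, so d = 65.
5^1 ≡ 5 (mod 521)
5^2 ≡ 5^2 = 25 ≡ 25 (mod 521)
5^4 ≡ 25^2 = 625 ≡ 104 (mod 521)
5^8 ≡ 104^2 = 10816 ≡ 396 (mod 521)
5^16 ≡ 396^2 = 156816 ≡ 516 (mod 521)
5^32 ≡ 516^2 = 266256 ≡ 25 (mod 521)
5^64 ≡ 25^2 = 625 ≡ 104 (mod 521)
65 = 64 + 1 in binary powers of 2.
So 5^65 ≡ 104 · 5 ≡ 520 (mod 521).
Since 5^d ≡ 520 (mod 521), base 5 does not prove 521 composite.

520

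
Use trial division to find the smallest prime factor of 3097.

19

3097 is odd.
Digit sum 19, not divisible by 3.
Ends in 7: not divisible by 5.
7: 3097 = 7·442 + 3
11: 3097 = 11·281 + 6
13: 3097 = 13·238 + 3
17: 3097 = 17·182 + 3
19: 3097 = 19·163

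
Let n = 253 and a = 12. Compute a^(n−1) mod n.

12^1 ≡ 12 (mod 253)
12^2 ≡ 12^2 = 144 ≡ 144 (mod 253)
12^4 ≡ 144^2 = 20736 ≡ 243 (mod 253)
12^8 ≡ 243^2 = 59049 ≡ 100 (mod 253)
12^16 ≡ 100^2 = 10000 ≡ 133 (mod 253)
12^32 ≡ 133^2 = 17689 ≡ 232 (mod 253)
12^64 ≡ 232^2 = 53824 ≡ 188 (mod 253)
12^128 ≡ 188^2 = 35344 ≡ 177 (mod 253)
252 = 128 + 64 + 32 + 16 + 8 + 4 in binary powers of 2.
So 12^252 ≡ 177 · 188 · 232 · 133 · 100 · 243 ≡ 232 (mod 253).
Since 232 ≠ 1, base 12 is a Fermat witness: 253 is composite.

232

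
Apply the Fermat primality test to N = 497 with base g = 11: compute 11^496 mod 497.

11^1 ≡ 11 (mod 497)
11^2 ≡ 11^2 = 121 ≡ 121 (mod 497)
11^4 ≡ 121^2 = 14641 ≡ 228 (mod 497)
11^8 ≡ 228^2 = 51984 ≡ 296 (mod 497)
11^16 ≡ 296^2 = 87616 ≡ 144 (mod 497)
11^32 ≡ 144^2 = 20736 ≡ 359 (mod 497)
11^64 ≡ 359^2 = 128881 ≡ 158 (mod 497)
11^128 ≡ 158^2 = 24964 ≡ 114 (mod 497)
11^256 ≡ 114^2 = 12996 ≡ 74 (mod 497)
496 = 256 + 128 + 64 + 32 + 16 in binary powers of 2.
So 11^496 ≡ 74 · 114 · 158 · 359 · 144 ≡ 466 (mod 497).
Since 466 ≠ 1, base 11 is a Fermat witness: 497 is composite.

466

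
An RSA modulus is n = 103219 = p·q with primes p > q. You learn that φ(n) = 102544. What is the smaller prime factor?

233

φ(n) = (p−1)(q−1) = n − (p+q) + 1, so p + q = 103219 − 102544 + 1 = 676.
p and q are the roots of t² − 676t + 103219 = 0.
Discriminant: 676² − 4·103219 = 456976 − 412876 = 44100; √44100 = 210.
q = (676 − 210)/2 = 233, p = (676 + 210)/2 = 443.
Check: 233 · 443 = 103219.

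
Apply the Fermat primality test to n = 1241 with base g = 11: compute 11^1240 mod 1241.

11^1 ≡ 11 (mod 1241)
11^2 ≡ 11^2 = 121 ≡ 121 (mod 1241)
11^4 ≡ 121^2 = 14641 ≡ 990 (mod 1241)
11^8 ≡ 990^2 = 980100 ≡ 951 (mod 1241)
11^16 ≡ 951^2 = 904401 ≡ 953 (mod 1241)
11^32 ≡ 953^2 = 908209 ≡ 1038 (mod 1241)
11^64 ≡ 1038^2 = 1077444 ≡ 256 (mod 1241)
11^128 ≡ 256^2 = 65536 ≡ 1004 (mod 1241)
11^256 ≡ 1004^2 = 1008016 ≡ 324 (mod 1241)
11^512 ≡ 324^2 = 104976 ≡ 732 (mod 1241)
11^1024 ≡ 732^2 = 535824 ≡ 953 (mod 1241)
1240 = 1024 + 128 + 64 + 16 + 8 in binary powers of 2.
So 11^1240 ≡ 953 · 1004 · 256 · 953 · 951 ≡ 1172 (mod 1241).
Since 1172 ≠ 1, base 11 is a Fermat witness: 1241 is composite.

1172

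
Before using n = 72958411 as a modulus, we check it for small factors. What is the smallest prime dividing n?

83

72958411 is odd.
Digit sum 37, not divisible by 3.
Ends in 1: not divisible by 5.
7: 72958411 = 7·10422630 + 1
11: 72958411 = 11·6632582 + 9
13: 72958411 = 13·5612185 + 6
17: 72958411 = 17·4291671 + 4
19: 72958411 = 19·3839916 + 7
23: 72958411 = 23·3172104 + 19
29: 72958411 = 29·2515807 + 8
31: 72958411 = 31·2353497 + 4
37: 72958411 = 37·1971848 + 35
41: 72958411 = 41·1779473 + 18
43: 72958411 = 43·1696707 + 10
47: 72958411 = 47·1552306 + 29
53: 72958411 = 53·1376573 + 42
59: 72958411 = 59·1236583 + 14
61: 72958411 = 61·1196039 + 32
67: 72958411 = 67·1088931 + 34
71: 72958411 = 71·1027583 + 18
73: 72958411 = 73·999430 + 21
79: 72958411 = 79·923524 + 15
83: 72958411 = 83·879017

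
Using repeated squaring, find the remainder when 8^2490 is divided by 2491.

8^1 ≡ 8 (mod 2491)
8^2 ≡ 8^2 = 64 ≡ 64 (mod 2491)
8^4 ≡ 64^2 = 4096 ≡ 1605 (mod 2491)
8^8 ≡ 1605^2 = 2576025 ≡ 331 (mod 2491)
8^16 ≡ 331^2 = 109561 ≡ 2448 (mod 2491)
8^32 ≡ 2448^2 = 5992704 ≡ 1849 (mod 2491)
8^64 ≡ 1849^2 = 3418801 ≡ 1149 (mod 2491)
8^128 ≡ 1149^2 = 1320201 ≡ 2462 (mod 2491)
8^256 ≡ 2462^2 = 6061444 ≡ 841 (mod 2491)
8^512 ≡ 841^2 = 707281 ≡ 2328 (mod 2491)
8^1024 ≡ 2328^2 = 5419584 ≡ 1659 (mod 2491)
8^2048 ≡ 1659^2 = 2752281 ≡ 2217 (mod 2491)
2490 = 2048 + 256 + 128 + 32 + 16 + 8 + 2 in binary powers of 2.
So 8^2490 ≡ 2217 · 841 · 2462 · 1849 · 2448 · 331 · 64 ≡ 1811 (mod 2491).
Since 1811 ≠ 1, base 8 is a Fermat witness: 2491 is composite.

1811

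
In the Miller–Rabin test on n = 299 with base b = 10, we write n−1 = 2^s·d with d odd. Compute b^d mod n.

299 − 1 = 298 = 2^1 · 149, so d = 149.
10^1 ≡ 10 (mod 299)
10^2 ≡ 10^2 = 100 ≡ 100 (mod 299)
10^4 ≡ 100^2 = 10000 ≡ 133 (mod 299)
10^8 ≡ 133^2 = 17689 ≡ 48 (mod 299)
10^16 ≡ 48^2 = 2304 ≡ 211 (mod 299)
10^32 ≡ 211^2 = 44521 ≡ 269 (mod 299)
10^64 ≡ 269^2 = 72361 ≡ 3 (mod 299)
10^128 ≡ 3^2 = 9 ≡ 9 (mod 299)
149 = 128 + 16 + 4 + 1 in binary powers of 2.
So 10^149 ≡ 9 · 211 · 133 · 10 ≡ 17 (mod 299).
Squaring chain: 17; never reaches −1, so base 10 is a Miller–Rabin witness that 299 is composite.

17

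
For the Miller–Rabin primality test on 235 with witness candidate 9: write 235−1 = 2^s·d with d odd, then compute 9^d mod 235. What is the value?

235 − 1 = 234 = 2^1 · 117, so d = 117.
9^1 ≡ 9 (mod 235)
9^2 ≡ 9^2 = 81 ≡ 81 (mod 235)
9^4 ≡ 81^2 = 6561 ≡ 216 (mod 235)
9^8 ≡ 216^2 = 46656 ≡ 126 (mod 235)
9^16 ≡ 126^2 = 15876 ≡ 131 (mod 235)
9^32 ≡ 131^2 = 17161 ≡ 6 (mod 235)
9^64 ≡ 6^2 = 36 ≡ 36 (mod 235)
117 = 64 + 32 + 16 + 4 + 1 in binary powers of 2.
So 9^117 ≡ 36 · 6 · 131 · 216 · 9 ≡ 34 (mod 235).
Squaring chain: 34; never reaches −1, so base 9 is a Miller–Rabin witness that 235 is composite.

34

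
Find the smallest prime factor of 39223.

39223 is odd.
Digit sum 19, not divisible by 3.
Ends in 3: not divisible by 5.
7: 39223 = 7·5603 + 2
11: 39223 = 11·3565 + 8
13: 39223 = 13·3017 + 2
17: 39223 = 17·2307 + 4
19: 39223 = 19·2064 + 7
23: 39223 = 23·1705 + 8
29: 39223 = 29·1352 + 15
31: 39223 = 31·1265 + 8
37: 39223 = 37·1060 + 3
41: 39223 = 41·956 + 27
43: 39223 = 43·912 + 7
47: 39223 = 47·834 + 25
53: 39223 = 53·740 + 3
59: 39223 = 59·664 + 47
61: 39223 = 61·643

61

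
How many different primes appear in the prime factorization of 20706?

20706 = 2 · 10353
10353 = 3 · 3451
3451 = 7 · 493
493 = 17 · 29
20706 = 2 · 3 · 7 · 17 · 29, which has 5 distinct prime factors.

5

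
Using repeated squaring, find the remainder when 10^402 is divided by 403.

66

10^1 ≡ 10 (mod 403)
10^2 ≡ 10^2 = 100 ≡ 100 (mod 403)
10^4 ≡ 100^2 = 10000 ≡ 328 (mod 403)
10^8 ≡ 328^2 = 107584 ≡ 386 (mod 403)
10^16 ≡ 386^2 = 148996 ≡ 289 (mod 403)
10^32 ≡ 289^2 = 83521 ≡ 100 (mod 403)
10^64 ≡ 100^2 = 10000 ≡ 328 (mod 403)
10^128 ≡ 328^2 = 107584 ≡ 386 (mod 403)
10^256 ≡ 386^2 = 148996 ≡ 289 (mod 403)
402 = 256 + 128 + 16 + 2 in binary powers of 2.
So 10^402 ≡ 289 · 386 · 289 · 100 ≡ 66 (mod 403).
Since 66 ≠ 1, base 10 is a Fermat witness: 403 is composite.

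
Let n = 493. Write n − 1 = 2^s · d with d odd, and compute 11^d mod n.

97

493 − 1 = 492 = 2^2 · 123, so d = 123.
11^1 ≡ 11 (mod 493)
11^2 ≡ 11^2 = 121 ≡ 121 (mod 493)
11^4 ≡ 121^2 = 14641 ≡ 344 (mod 493)
11^8 ≡ 344^2 = 118336 ≡ 16 (mod 493)
11^16 ≡ 16^2 = 256 ≡ 256 (mod 493)
11^32 ≡ 256^2 = 65536 ≡ 460 (mod 493)
11^64 ≡ 460^2 = 211600 ≡ 103 (mod 493)
123 = 64 + 32 + 16 + 8 + 2 + 1 in binary powers of 2.
So 11^123 ≡ 103 · 460 · 256 · 16 · 121 · 11 ≡ 97 (mod 493).
Squaring chain: 97 → 42; never reaches −1, so base 11 is a Miller–Rabin witness that 493 is composite.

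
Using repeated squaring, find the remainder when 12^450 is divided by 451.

12^1 ≡ 12 (mod 451)
12^2 ≡ 12^2 = 144 ≡ 144 (mod 451)
12^4 ≡ 144^2 = 20736 ≡ 441 (mod 451)
12^8 ≡ 441^2 = 194481 ≡ 100 (mod 451)
12^16 ≡ 100^2 = 10000 ≡ 78 (mod 451)
12^32 ≡ 78^2 = 6084 ≡ 221 (mod 451)
12^64 ≡ 221^2 = 48841 ≡ 133 (mod 451)
12^128 ≡ 133^2 = 17689 ≡ 100 (mod 451)
12^256 ≡ 100^2 = 10000 ≡ 78 (mod 451)
450 = 256 + 128 + 64 + 2 in binary powers of 2.
So 12^450 ≡ 78 · 100 · 133 · 144 ≡ 419 (mod 451).
Since 419 ≠ 1, base 12 is a Fermat witness: 451 is composite.

419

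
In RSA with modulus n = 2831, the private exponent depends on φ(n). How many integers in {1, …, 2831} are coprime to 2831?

Factor: 2831 = 19 · 149.
φ(2831) = (19−1) · (149−1) = 18 · 148 = 2664.

2664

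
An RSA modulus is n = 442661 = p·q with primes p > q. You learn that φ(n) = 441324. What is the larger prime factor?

φ(n) = (p−1)(q−1) = n − (p+q) + 1, so p + q = 442661 − 441324 + 1 = 1338.
p and q are the roots of t² − 1338t + 442661 = 0.
Discriminant: 1338² − 4·442661 = 1790244 − 1770644 = 19600; √19600 = 140.
q = (1338 − 140)/2 = 599, p = (1338 + 140)/2 = 739.
Check: 599 · 739 = 442661.

739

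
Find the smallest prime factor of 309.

309 is odd.
Digit sum 12, divisible by 3.

3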